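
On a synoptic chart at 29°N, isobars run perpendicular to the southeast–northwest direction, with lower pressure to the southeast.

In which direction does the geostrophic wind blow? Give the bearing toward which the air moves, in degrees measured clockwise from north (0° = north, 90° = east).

225°

The pressure-gradient force points toward the southeast (bearing 135°).
Geostrophic balance: in the Northern Hemisphere the Coriolis force deflects motion to the right, so the geostrophic wind blows 90° to the right of the pressure-gradient force (low pressure on the left).
Rotating 135° by 90° clockwise gives 225° — the wind blows toward the southwest.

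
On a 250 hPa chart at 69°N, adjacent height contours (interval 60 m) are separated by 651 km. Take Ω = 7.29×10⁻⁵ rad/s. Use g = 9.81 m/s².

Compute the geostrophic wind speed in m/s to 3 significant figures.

6.64 m/s

Coriolis parameter at 69°N:
f = 2Ω sin φ = 2 × 7.29×10⁻⁵ × sin 69° = 1.36×10⁻⁴ s⁻¹
Height gradient: |∂Z/∂n| = 60 m / 651000 m = 9.22×10⁻⁵
On a pressure surface, geostrophic balance gives V_g = (g/f)|∂Z/∂n|:
V_g = 9.81 × 9.22×10⁻⁵ / 1.36×10⁻⁴ = 6.64 m/s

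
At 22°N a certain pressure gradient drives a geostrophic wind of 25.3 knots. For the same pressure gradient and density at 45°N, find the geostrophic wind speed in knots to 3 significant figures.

13.4 knots

With the same pressure gradient and density, V_g ∝ 1/f ∝ 1/sin φ.
V₂ = V₁ · sin φ₁ / sin φ₂ = 25.3 × sin 22° / sin 45°
V₂ = 25.3 × 0.3746/0.7071 = 13.4 knots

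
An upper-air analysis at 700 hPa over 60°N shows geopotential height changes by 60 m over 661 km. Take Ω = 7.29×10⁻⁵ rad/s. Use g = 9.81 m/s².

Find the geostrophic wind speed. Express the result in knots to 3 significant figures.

13.7 knots

Coriolis parameter at 60°N:
f = 2Ω sin φ = 2 × 7.29×10⁻⁵ × sin 60° = 1.26×10⁻⁴ s⁻¹
Height gradient: |∂Z/∂n| = 60 m / 661000 m = 9.08×10⁻⁵
On a pressure surface, geostrophic balance gives V_g = (g/f)|∂Z/∂n|:
V_g = 9.81 × 9.08×10⁻⁵ / 1.26×10⁻⁴ = 7.05 m/s
Converting: 7.05 m/s × 1.944 = 13.7 knots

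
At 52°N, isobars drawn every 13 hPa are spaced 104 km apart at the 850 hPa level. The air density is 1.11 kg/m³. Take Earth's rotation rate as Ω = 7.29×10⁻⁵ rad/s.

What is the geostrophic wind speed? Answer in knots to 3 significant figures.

Coriolis parameter at 52°N:
f = 2Ω sin φ = 2 × 7.29×10⁻⁵ × sin 52° = 1.15×10⁻⁴ s⁻¹
Pressure gradient: |∂P/∂n| = 1300 Pa / 104000 m = 1.25×10⁻² Pa/m
Geostrophic balance (pressure-gradient force = Coriolis force):
V_g = (1/(fρ)) |∂P/∂n| = 1.25×10⁻² / (1.15×10⁻⁴ × 1.11) = 98.0 m/s
Converting: 98.0 m/s × 1.944 = 191 knots

191 knots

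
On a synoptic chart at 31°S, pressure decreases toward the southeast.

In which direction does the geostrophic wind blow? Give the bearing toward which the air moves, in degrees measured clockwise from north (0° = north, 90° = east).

045°

The pressure-gradient force points toward the southeast (bearing 135°).
Geostrophic balance: in the Southern Hemisphere the Coriolis force deflects motion to the left, so the geostrophic wind blows 90° to the left of the pressure-gradient force (low pressure on the right).
Rotating 135° by 90° counterclockwise gives 045° — the wind blows toward the northeast.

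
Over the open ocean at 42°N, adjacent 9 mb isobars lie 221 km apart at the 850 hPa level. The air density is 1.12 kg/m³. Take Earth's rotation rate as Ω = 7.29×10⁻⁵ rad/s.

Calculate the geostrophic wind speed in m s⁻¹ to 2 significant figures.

Coriolis parameter at 42°N:
f = 2Ω sin φ = 2 × 7.29×10⁻⁵ × sin 42° = 9.76×10⁻⁵ s⁻¹
Pressure gradient: |∂P/∂n| = 900 Pa / 221000 m = 4.07×10⁻³ Pa/m
Geostrophic balance (pressure-gradient force = Coriolis force):
V_g = (1/(fρ)) |∂P/∂n| = 4.07×10⁻³ / (9.76×10⁻⁵ × 1.12) = 37.3 m/s

37 m s⁻¹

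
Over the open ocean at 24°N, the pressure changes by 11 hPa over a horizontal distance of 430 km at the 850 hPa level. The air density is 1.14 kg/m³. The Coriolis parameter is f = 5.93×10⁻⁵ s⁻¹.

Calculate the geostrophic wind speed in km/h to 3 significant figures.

136 km/h

Pressure gradient: |∂P/∂n| = 1100 Pa / 430000 m = 2.56×10⁻³ Pa/m
Geostrophic balance (pressure-gradient force = Coriolis force):
V_g = (1/(fρ)) |∂P/∂n| = 2.56×10⁻³ / (5.93×10⁻⁵ × 1.14) = 37.8 m/s
Converting: 37.8 m/s × 3.6 = 136 km/h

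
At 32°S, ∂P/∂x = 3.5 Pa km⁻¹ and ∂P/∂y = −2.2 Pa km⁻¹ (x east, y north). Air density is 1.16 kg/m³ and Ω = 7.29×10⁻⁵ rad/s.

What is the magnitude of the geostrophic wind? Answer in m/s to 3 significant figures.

Coriolis parameter at 32°S:
f = 2Ω sin φ = 2 × 7.29×10⁻⁵ × sin 32° = 7.73×10⁻⁵ s⁻¹
In the Southern Hemisphere f is negative: f = −7.73×10⁻⁵ s⁻¹.
Component geostrophic relations (x east, y north):
u_g = −(1/(fρ)) ∂P/∂y,  v_g = (1/(fρ)) ∂P/∂x
u_g = −(−2.2×10⁻³)/(−7.73×10⁻⁵ × 1.16) = −24.5 m/s;  v_g = (3.5×10⁻³)/(−7.73×10⁻⁵ × 1.16) = −39.1 m/s
|V_g| = √(u_g² + v_g²) = 46.1 m/s

46.1 m/s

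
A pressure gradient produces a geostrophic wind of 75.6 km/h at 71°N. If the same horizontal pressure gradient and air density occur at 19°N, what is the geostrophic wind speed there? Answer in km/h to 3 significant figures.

With the same pressure gradient and density, V_g ∝ 1/f ∝ 1/sin φ.
V₂ = V₁ · sin φ₁ / sin φ₂ = 75.6 × sin 71° / sin 19°
V₂ = 75.6 × 0.9455/0.3256 = 220 km/h

220 km/h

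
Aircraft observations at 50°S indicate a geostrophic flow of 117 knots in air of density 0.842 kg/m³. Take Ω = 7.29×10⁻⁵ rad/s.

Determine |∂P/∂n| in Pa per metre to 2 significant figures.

5.7×10⁻³ Pa/m

Coriolis parameter at 50°S:
f = 2Ω sin φ = 2 × 7.29×10⁻⁵ × sin 50° = 1.12×10⁻⁴ s⁻¹
Wind speed in SI: 117 knots = 60.2 m/s
Geostrophic balance rearranged: |∂P/∂n| = f ρ V_g
|∂P/∂n| = 1.12×10⁻⁴ × 0.842 × 60.2 = 5.66×10⁻³ Pa/m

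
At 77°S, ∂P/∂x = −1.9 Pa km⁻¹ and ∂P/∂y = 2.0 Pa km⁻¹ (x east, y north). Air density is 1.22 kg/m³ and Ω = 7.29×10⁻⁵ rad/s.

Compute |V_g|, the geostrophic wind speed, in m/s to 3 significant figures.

15.9 m/s

Coriolis parameter at 77°S:
f = 2Ω sin φ = 2 × 7.29×10⁻⁵ × sin 77° = 1.42×10⁻⁴ s⁻¹
In the Southern Hemisphere f is negative: f = −1.42×10⁻⁴ s⁻¹.
Component geostrophic relations (x east, y north):
u_g = −(1/(fρ)) ∂P/∂y,  v_g = (1/(fρ)) ∂P/∂x
u_g = −(2.0×10⁻³)/(−1.42×10⁻⁴ × 1.22) = 11.5 m/s;  v_g = (−1.9×10⁻³)/(−1.42×10⁻⁴ × 1.22) = 11.0 m/s
|V_g| = √(u_g² + v_g²) = 15.9 m/s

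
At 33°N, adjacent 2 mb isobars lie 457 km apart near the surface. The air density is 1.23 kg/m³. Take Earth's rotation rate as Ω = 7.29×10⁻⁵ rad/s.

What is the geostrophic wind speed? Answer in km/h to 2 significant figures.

16 km/h

Coriolis parameter at 33°N:
f = 2Ω sin φ = 2 × 7.29×10⁻⁵ × sin 33° = 7.94×10⁻⁵ s⁻¹
Pressure gradient: |∂P/∂n| = 200 Pa / 457000 m = 4.38×10⁻⁴ Pa/m
Geostrophic balance (pressure-gradient force = Coriolis force):
V_g = (1/(fρ)) |∂P/∂n| = 4.38×10⁻⁴ / (7.94×10⁻⁵ × 1.23) = 4.48 m/s
Converting: 4.48 m/s × 3.6 = 16 km/h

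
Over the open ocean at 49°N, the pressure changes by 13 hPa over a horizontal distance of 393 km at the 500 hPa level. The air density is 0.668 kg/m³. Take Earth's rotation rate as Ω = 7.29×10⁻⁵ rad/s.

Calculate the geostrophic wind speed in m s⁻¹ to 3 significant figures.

45.0 m s⁻¹

Coriolis parameter at 49°N:
f = 2Ω sin φ = 2 × 7.29×10⁻⁵ × sin 49° = 1.10×10⁻⁴ s⁻¹
Pressure gradient: |∂P/∂n| = 1300 Pa / 393000 m = 3.31×10⁻³ Pa/m
Geostrophic balance (pressure-gradient force = Coriolis force):
V_g = (1/(fρ)) |∂P/∂n| = 3.31×10⁻³ / (1.10×10⁻⁴ × 0.668) = 45.0 m/s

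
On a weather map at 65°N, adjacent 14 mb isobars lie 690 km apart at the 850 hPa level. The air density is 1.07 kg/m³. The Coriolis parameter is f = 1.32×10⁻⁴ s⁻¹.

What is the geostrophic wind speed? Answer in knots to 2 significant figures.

28 knots

Pressure gradient: |∂P/∂n| = 1400 Pa / 690000 m = 2.03×10⁻³ Pa/m
Geostrophic balance (pressure-gradient force = Coriolis force):
V_g = (1/(fρ)) |∂P/∂n| = 2.03×10⁻³ / (1.32×10⁻⁴ × 1.07) = 14.4 m/s
Converting: 14.4 m/s × 1.944 = 28 knots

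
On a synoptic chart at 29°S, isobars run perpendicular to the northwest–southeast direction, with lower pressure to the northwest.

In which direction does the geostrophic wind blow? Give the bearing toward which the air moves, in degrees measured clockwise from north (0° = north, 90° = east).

225°

The pressure-gradient force points toward the northwest (bearing 315°).
Geostrophic balance: in the Southern Hemisphere the Coriolis force deflects motion to the left, so the geostrophic wind blows 90° to the left of the pressure-gradient force (low pressure on the right).
Rotating 315° by 90° counterclockwise gives 225° — the wind blows toward the southwest.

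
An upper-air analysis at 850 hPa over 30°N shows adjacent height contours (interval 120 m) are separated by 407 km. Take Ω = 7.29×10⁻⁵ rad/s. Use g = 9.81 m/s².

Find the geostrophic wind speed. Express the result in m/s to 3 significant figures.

39.7 m/s

Coriolis parameter at 30°N:
f = 2Ω sin φ = 2 × 7.29×10⁻⁵ × sin 30° = 7.29×10⁻⁵ s⁻¹
Height gradient: |∂Z/∂n| = 120 m / 407000 m = 2.95×10⁻⁴
On a pressure surface, geostrophic balance gives V_g = (g/f)|∂Z/∂n|:
V_g = 9.81 × 2.95×10⁻⁴ / 7.29×10⁻⁵ = 39.7 m/s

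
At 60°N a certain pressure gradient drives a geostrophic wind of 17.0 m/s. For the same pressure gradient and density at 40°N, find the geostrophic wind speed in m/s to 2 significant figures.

With the same pressure gradient and density, V_g ∝ 1/f ∝ 1/sin φ.
V₂ = V₁ · sin φ₁ / sin φ₂ = 17.0 × sin 60° / sin 40°
V₂ = 17.0 × 0.8660/0.6428 = 23 m/s

23 m/s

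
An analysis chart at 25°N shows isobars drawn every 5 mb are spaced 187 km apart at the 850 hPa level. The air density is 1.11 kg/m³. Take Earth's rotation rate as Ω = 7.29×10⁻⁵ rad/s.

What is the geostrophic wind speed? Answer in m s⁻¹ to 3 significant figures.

39.1 m s⁻¹

Coriolis parameter at 25°N:
f = 2Ω sin φ = 2 × 7.29×10⁻⁵ × sin 25° = 6.16×10⁻⁵ s⁻¹
Pressure gradient: |∂P/∂n| = 500 Pa / 187000 m = 2.67×10⁻³ Pa/m
Geostrophic balance (pressure-gradient force = Coriolis force):
V_g = (1/(fρ)) |∂P/∂n| = 2.67×10⁻³ / (6.16×10⁻⁵ × 1.11) = 39.1 m/s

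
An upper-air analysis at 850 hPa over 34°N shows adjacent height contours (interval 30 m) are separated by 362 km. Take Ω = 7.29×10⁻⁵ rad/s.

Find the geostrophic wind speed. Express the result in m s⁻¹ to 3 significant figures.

Coriolis parameter at 34°N:
f = 2Ω sin φ = 2 × 7.29×10⁻⁵ × sin 34° = 8.15×10⁻⁵ s⁻¹
Height gradient: |∂Z/∂n| = 30 m / 362000 m = 8.29×10⁻⁵
On a pressure surface, geostrophic balance gives V_g = (g/f)|∂Z/∂n|:
V_g = 9.81 × 8.29×10⁻⁵ / 8.15×10⁻⁵ = 9.97 m/s

9.97 m s⁻¹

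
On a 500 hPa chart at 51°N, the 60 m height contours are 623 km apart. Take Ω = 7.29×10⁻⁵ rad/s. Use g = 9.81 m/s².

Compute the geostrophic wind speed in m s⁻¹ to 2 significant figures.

8.3 m s⁻¹

Coriolis parameter at 51°N:
f = 2Ω sin φ = 2 × 7.29×10⁻⁵ × sin 51° = 1.13×10⁻⁴ s⁻¹
Height gradient: |∂Z/∂n| = 60 m / 623000 m = 9.63×10⁻⁵
On a pressure surface, geostrophic balance gives V_g = (g/f)|∂Z/∂n|:
V_g = 9.81 × 9.63×10⁻⁵ / 1.13×10⁻⁴ = 8.34 m/s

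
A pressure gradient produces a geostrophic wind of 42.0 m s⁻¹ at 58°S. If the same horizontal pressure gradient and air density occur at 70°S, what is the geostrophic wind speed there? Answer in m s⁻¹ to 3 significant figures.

37.9 m s⁻¹

With the same pressure gradient and density, V_g ∝ 1/f ∝ 1/sin φ.
V₂ = V₁ · sin φ₁ / sin φ₂ = 42.0 × sin 58° / sin 70°
V₂ = 42.0 × 0.8480/0.9397 = 37.9 m s⁻¹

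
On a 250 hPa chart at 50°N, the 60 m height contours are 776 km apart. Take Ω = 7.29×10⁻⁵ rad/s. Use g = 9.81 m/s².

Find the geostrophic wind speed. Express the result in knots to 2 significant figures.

Coriolis parameter at 50°N:
f = 2Ω sin φ = 2 × 7.29×10⁻⁵ × sin 50° = 1.12×10⁻⁴ s⁻¹
Height gradient: |∂Z/∂n| = 60 m / 776000 m = 7.73×10⁻⁵
On a pressure surface, geostrophic balance gives V_g = (g/f)|∂Z/∂n|:
V_g = 9.81 × 7.73×10⁻⁵ / 1.12×10⁻⁴ = 6.79 m/s
Converting: 6.79 m/s × 1.944 = 13 knots

13 knots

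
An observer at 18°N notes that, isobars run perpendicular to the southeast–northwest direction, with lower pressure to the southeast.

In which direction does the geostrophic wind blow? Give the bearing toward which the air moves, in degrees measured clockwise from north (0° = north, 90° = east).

225°

The pressure-gradient force points toward the southeast (bearing 135°).
Geostrophic balance: in the Northern Hemisphere the Coriolis force deflects motion to the right, so the geostrophic wind blows 90° to the right of the pressure-gradient force (low pressure on the left).
Rotating 135° by 90° clockwise gives 225° — the wind blows toward the southwest.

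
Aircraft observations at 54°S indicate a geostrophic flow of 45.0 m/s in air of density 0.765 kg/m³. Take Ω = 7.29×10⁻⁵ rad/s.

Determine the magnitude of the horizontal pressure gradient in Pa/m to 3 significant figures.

4.06×10⁻³ Pa/m

Coriolis parameter at 54°S:
f = 2Ω sin φ = 2 × 7.29×10⁻⁵ × sin 54° = 1.18×10⁻⁴ s⁻¹
Geostrophic balance rearranged: |∂P/∂n| = f ρ V_g
|∂P/∂n| = 1.18×10⁻⁴ × 0.765 × 45.0 = 4.06×10⁻³ Pa/m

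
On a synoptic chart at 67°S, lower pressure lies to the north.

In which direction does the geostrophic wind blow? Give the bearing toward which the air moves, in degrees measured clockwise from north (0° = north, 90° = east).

The pressure-gradient force points toward the north (bearing 000°).
Geostrophic balance: in the Southern Hemisphere the Coriolis force deflects motion to the left, so the geostrophic wind blows 90° to the left of the pressure-gradient force (low pressure on the right).
Rotating 000° by 90° counterclockwise gives 270° — the wind blows toward the west.

270°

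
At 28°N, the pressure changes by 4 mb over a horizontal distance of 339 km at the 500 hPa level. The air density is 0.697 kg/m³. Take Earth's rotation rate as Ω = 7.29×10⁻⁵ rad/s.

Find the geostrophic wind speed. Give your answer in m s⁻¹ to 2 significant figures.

25 m s⁻¹

Coriolis parameter at 28°N:
f = 2Ω sin φ = 2 × 7.29×10⁻⁵ × sin 28° = 6.84×10⁻⁵ s⁻¹
Pressure gradient: |∂P/∂n| = 400 Pa / 339000 m = 1.18×10⁻³ Pa/m
Geostrophic balance (pressure-gradient force = Coriolis force):
V_g = (1/(fρ)) |∂P/∂n| = 1.18×10⁻³ / (6.84×10⁻⁵ × 0.697) = 24.7 m/s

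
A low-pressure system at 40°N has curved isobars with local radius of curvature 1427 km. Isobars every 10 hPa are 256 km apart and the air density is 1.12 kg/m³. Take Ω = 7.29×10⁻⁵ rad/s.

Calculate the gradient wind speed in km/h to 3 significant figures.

109 km/h

Coriolis parameter at 40°N:
f = 2Ω sin φ = 2 × 7.29×10⁻⁵ × sin 40° = 9.37×10⁻⁵ s⁻¹
Pressure gradient: |∂P/∂n| = 1000 Pa / 256000 m = 3.91×10⁻³ Pa/m
Geostrophic speed: V_g = |∂P/∂n|/(fρ) = 3.91×10⁻³/(9.37×10⁻⁵ × 1.12) = 37.2 m/s
Around a low, centrifugal force acts outward with Coriolis, so pressure-gradient force balances both:
(1/ρ)|∂P/∂n| = fV + V²/R  →  V² + fR·V − fR·V_g = 0
With fR = 9.37×10⁻⁵ × 1427×10³ m = 134 m/s:
V = [−fR + √((fR)² + 4 fR V_g)]/2 = [−134 + √(134² + 4×134×37.2)]/2 = 30.3 m/s
Subgeostrophic (V < V_g = 37.2 m/s), as expected around a low.
Converting: 30.3 m/s × 3.6 = 109 km/h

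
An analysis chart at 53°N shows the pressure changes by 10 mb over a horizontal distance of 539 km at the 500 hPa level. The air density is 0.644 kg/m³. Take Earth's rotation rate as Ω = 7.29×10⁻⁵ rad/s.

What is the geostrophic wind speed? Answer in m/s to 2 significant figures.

25 m/s

Coriolis parameter at 53°N:
f = 2Ω sin φ = 2 × 7.29×10⁻⁵ × sin 53° = 1.16×10⁻⁴ s⁻¹
Pressure gradient: |∂P/∂n| = 1000 Pa / 539000 m = 1.86×10⁻³ Pa/m
Geostrophic balance (pressure-gradient force = Coriolis force):
V_g = (1/(fρ)) |∂P/∂n| = 1.86×10⁻³ / (1.16×10⁻⁴ × 0.644) = 24.7 m/s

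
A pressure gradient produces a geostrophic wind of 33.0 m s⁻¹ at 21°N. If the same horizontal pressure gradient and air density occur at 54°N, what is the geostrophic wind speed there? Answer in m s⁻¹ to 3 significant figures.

14.6 m s⁻¹

With the same pressure gradient and density, V_g ∝ 1/f ∝ 1/sin φ.
V₂ = V₁ · sin φ₁ / sin φ₂ = 33.0 × sin 21° / sin 54°
V₂ = 33.0 × 0.3584/0.8090 = 14.6 m s⁻¹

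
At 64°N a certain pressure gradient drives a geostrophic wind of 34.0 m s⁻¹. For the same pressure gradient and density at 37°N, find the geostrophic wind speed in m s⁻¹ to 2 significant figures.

With the same pressure gradient and density, V_g ∝ 1/f ∝ 1/sin φ.
V₂ = V₁ · sin φ₁ / sin φ₂ = 34.0 × sin 64° / sin 37°
V₂ = 34.0 × 0.8988/0.6018 = 51 m s⁻¹

51 m s⁻¹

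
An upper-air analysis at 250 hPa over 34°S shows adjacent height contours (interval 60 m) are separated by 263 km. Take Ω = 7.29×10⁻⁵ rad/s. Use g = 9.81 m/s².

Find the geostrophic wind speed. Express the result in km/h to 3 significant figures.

98.8 km/h

Coriolis parameter at 34°S:
f = 2Ω sin φ = 2 × 7.29×10⁻⁵ × sin 34° = 8.15×10⁻⁵ s⁻¹
Height gradient: |∂Z/∂n| = 60 m / 263000 m = 2.28×10⁻⁴
On a pressure surface, geostrophic balance gives V_g = (g/f)|∂Z/∂n|:
V_g = 9.81 × 2.28×10⁻⁴ / 8.15×10⁻⁵ = 27.5 m/s
Converting: 27.5 m/s × 3.6 = 98.8 km/h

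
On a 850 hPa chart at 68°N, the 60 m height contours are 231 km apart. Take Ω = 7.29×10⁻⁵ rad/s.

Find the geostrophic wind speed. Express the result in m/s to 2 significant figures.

Coriolis parameter at 68°N:
f = 2Ω sin φ = 2 × 7.29×10⁻⁵ × sin 68° = 1.35×10⁻⁴ s⁻¹
Height gradient: |∂Z/∂n| = 60 m / 231000 m = 2.60×10⁻⁴
On a pressure surface, geostrophic balance gives V_g = (g/f)|∂Z/∂n|:
V_g = 9.81 × 2.60×10⁻⁴ / 1.35×10⁻⁴ = 18.8 m/s

19 m/s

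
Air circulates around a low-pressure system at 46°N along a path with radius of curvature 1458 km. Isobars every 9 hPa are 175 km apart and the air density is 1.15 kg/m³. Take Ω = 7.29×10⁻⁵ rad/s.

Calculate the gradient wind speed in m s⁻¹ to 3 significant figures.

Coriolis parameter at 46°N:
f = 2Ω sin φ = 2 × 7.29×10⁻⁵ × sin 46° = 1.05×10⁻⁴ s⁻¹
Pressure gradient: |∂P/∂n| = 900 Pa / 175000 m = 5.14×10⁻³ Pa/m
Geostrophic speed: V_g = |∂P/∂n|/(fρ) = 5.14×10⁻³/(1.05×10⁻⁴ × 1.15) = 42.6 m/s
Around a low, centrifugal force acts outward with Coriolis, so pressure-gradient force balances both:
(1/ρ)|∂P/∂n| = fV + V²/R  →  V² + fR·V − fR·V_g = 0
With fR = 1.05×10⁻⁴ × 1458×10³ m = 153 m/s:
V = [−fR + √((fR)² + 4 fR V_g)]/2 = [−153 + √(153² + 4×153×42.6)]/2 = 34.7 m/s
Subgeostrophic (V < V_g = 42.6 m/s), as expected around a low.

34.7 m s⁻¹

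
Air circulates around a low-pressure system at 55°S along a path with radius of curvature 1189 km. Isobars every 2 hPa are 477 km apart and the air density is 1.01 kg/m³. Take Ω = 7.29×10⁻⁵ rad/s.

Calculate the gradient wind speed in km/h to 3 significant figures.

12.2 km/h

Coriolis parameter at 55°S:
f = 2Ω sin φ = 2 × 7.29×10⁻⁵ × sin 55° = 1.19×10⁻⁴ s⁻¹
Pressure gradient: |∂P/∂n| = 200 Pa / 477000 m = 4.19×10⁻⁴ Pa/m
Geostrophic speed: V_g = |∂P/∂n|/(fρ) = 4.19×10⁻⁴/(1.19×10⁻⁴ × 1.01) = 3.48 m/s
Around a low, centrifugal force acts outward with Coriolis, so pressure-gradient force balances both:
(1/ρ)|∂P/∂n| = fV + V²/R  →  V² + fR·V − fR·V_g = 0
With fR = 1.19×10⁻⁴ × 1189×10³ m = 142 m/s:
V = [−fR + √((fR)² + 4 fR V_g)]/2 = [−142 + √(142² + 4×142×3.48)]/2 = 3.39 m/s
Subgeostrophic (V < V_g = 3.48 m/s), as expected around a low.
Converting: 3.39 m/s × 3.6 = 12.2 km/h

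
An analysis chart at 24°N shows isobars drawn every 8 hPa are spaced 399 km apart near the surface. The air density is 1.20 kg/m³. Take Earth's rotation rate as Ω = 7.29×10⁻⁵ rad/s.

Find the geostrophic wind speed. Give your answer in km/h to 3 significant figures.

101 km/h

Coriolis parameter at 24°N:
f = 2Ω sin φ = 2 × 7.29×10⁻⁵ × sin 24° = 5.93×10⁻⁵ s⁻¹
Pressure gradient: |∂P/∂n| = 800 Pa / 399000 m = 2.01×10⁻³ Pa/m
Geostrophic balance (pressure-gradient force = Coriolis force):
V_g = (1/(fρ)) |∂P/∂n| = 2.01×10⁻³ / (5.93×10⁻⁵ × 1.20) = 28.2 m/s
Converting: 28.2 m/s × 3.6 = 101 km/h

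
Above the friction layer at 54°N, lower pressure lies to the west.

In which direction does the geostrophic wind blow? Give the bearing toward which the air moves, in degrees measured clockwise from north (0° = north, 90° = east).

000°

The pressure-gradient force points toward the west (bearing 270°).
Geostrophic balance: in the Northern Hemisphere the Coriolis force deflects motion to the right, so the geostrophic wind blows 90° to the right of the pressure-gradient force (low pressure on the left).
Rotating 270° by 90° clockwise gives 000° — the wind blows toward the north.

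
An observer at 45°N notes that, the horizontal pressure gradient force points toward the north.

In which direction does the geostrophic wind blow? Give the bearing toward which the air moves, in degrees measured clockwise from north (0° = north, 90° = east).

The pressure-gradient force points toward the north (bearing 000°).
Geostrophic balance: in the Northern Hemisphere the Coriolis force deflects motion to the right, so the geostrophic wind blows 90° to the right of the pressure-gradient force (low pressure on the left).
Rotating 000° by 90° clockwise gives 090° — the wind blows toward the east.

090°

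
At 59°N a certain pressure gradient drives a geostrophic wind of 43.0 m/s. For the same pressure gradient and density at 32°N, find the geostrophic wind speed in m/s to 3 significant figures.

With the same pressure gradient and density, V_g ∝ 1/f ∝ 1/sin φ.
V₂ = V₁ · sin φ₁ / sin φ₂ = 43.0 × sin 59° / sin 32°
V₂ = 43.0 × 0.8572/0.5299 = 69.6 m/s

69.6 m/s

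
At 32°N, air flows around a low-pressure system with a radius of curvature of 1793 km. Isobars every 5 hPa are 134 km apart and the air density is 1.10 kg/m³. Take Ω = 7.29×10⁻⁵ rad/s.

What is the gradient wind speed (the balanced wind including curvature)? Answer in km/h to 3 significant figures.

Coriolis parameter at 32°N:
f = 2Ω sin φ = 2 × 7.29×10⁻⁵ × sin 32° = 7.73×10⁻⁵ s⁻¹
Pressure gradient: |∂P/∂n| = 500 Pa / 134000 m = 3.73×10⁻³ Pa/m
Geostrophic speed: V_g = |∂P/∂n|/(fρ) = 3.73×10⁻³/(7.73×10⁻⁵ × 1.10) = 43.9 m/s
Around a low, centrifugal force acts outward with Coriolis, so pressure-gradient force balances both:
(1/ρ)|∂P/∂n| = fV + V²/R  →  V² + fR·V − fR·V_g = 0
With fR = 7.73×10⁻⁵ × 1793×10³ m = 139 m/s:
V = [−fR + √((fR)² + 4 fR V_g)]/2 = [−139 + √(139² + 4×139×43.9)]/2 = 35 m/s
Subgeostrophic (V < V_g = 43.9 m/s), as expected around a low.
Converting: 35 m/s × 3.6 = 126 km/h

126 km/h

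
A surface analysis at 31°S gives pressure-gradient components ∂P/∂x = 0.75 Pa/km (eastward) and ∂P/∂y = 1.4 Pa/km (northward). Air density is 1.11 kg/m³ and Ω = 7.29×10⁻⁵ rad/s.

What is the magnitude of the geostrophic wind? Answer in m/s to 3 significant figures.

Coriolis parameter at 31°S:
f = 2Ω sin φ = 2 × 7.29×10⁻⁵ × sin 31° = 7.51×10⁻⁵ s⁻¹
In the Southern Hemisphere f is negative: f = −7.51×10⁻⁵ s⁻¹.
Component geostrophic relations (x east, y north):
u_g = −(1/(fρ)) ∂P/∂y,  v_g = (1/(fρ)) ∂P/∂x
u_g = −(1.4×10⁻³)/(−7.51×10⁻⁵ × 1.11) = 16.8 m/s;  v_g = (0.75×10⁻³)/(−7.51×10⁻⁵ × 1.11) = −9.00 m/s
|V_g| = √(u_g² + v_g²) = 19.1 m/s

19.1 m/s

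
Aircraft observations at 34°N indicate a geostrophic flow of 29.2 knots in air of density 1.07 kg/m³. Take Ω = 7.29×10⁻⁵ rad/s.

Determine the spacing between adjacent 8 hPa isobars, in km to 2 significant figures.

610 km

Coriolis parameter at 34°N:
f = 2Ω sin φ = 2 × 7.29×10⁻⁵ × sin 34° = 8.15×10⁻⁵ s⁻¹
Wind speed in SI: 29.2 knots = 15.0 m/s
Geostrophic balance rearranged: |∂P/∂n| = f ρ V_g
|∂P/∂n| = 8.15×10⁻⁵ × 1.07 × 15.0 = 1.31×10⁻³ Pa/m
Isobar spacing: Δn = ΔP/|∂P/∂n| = 800 Pa / 1.31×10⁻³ Pa/m = 610472 m ≈ 610 km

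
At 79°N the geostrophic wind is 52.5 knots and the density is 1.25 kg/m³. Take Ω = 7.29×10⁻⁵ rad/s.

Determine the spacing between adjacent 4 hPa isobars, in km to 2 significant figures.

Coriolis parameter at 79°N:
f = 2Ω sin φ = 2 × 7.29×10⁻⁵ × sin 79° = 1.43×10⁻⁴ s⁻¹
Wind speed in SI: 52.5 knots = 27.0 m/s
Geostrophic balance rearranged: |∂P/∂n| = f ρ V_g
|∂P/∂n| = 1.43×10⁻⁴ × 1.25 × 27.0 = 4.83×10⁻³ Pa/m
Isobar spacing: Δn = ΔP/|∂P/∂n| = 400 Pa / 4.83×10⁻³ Pa/m = 82784 m ≈ 83 km

83 km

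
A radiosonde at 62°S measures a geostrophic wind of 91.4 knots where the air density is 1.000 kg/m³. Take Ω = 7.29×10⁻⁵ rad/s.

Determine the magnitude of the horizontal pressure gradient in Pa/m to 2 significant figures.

6.1×10⁻³ Pa/m

Coriolis parameter at 62°S:
f = 2Ω sin φ = 2 × 7.29×10⁻⁵ × sin 62° = 1.29×10⁻⁴ s⁻¹
Wind speed in SI: 91.4 knots = 47.0 m/s
Geostrophic balance rearranged: |∂P/∂n| = f ρ V_g
|∂P/∂n| = 1.29×10⁻⁴ × 1.000 × 47.0 = 6.05×10⁻³ Pa/m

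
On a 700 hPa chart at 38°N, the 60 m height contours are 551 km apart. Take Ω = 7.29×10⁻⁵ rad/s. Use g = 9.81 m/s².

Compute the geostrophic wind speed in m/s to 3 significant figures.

Coriolis parameter at 38°N:
f = 2Ω sin φ = 2 × 7.29×10⁻⁵ × sin 38° = 8.98×10⁻⁵ s⁻¹
Height gradient: |∂Z/∂n| = 60 m / 551000 m = 1.09×10⁻⁴
On a pressure surface, geostrophic balance gives V_g = (g/f)|∂Z/∂n|:
V_g = 9.81 × 1.09×10⁻⁴ / 8.98×10⁻⁵ = 11.9 m/s

11.9 m/s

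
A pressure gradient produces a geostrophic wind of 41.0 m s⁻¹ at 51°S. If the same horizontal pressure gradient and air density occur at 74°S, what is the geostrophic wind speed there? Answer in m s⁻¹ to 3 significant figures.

With the same pressure gradient and density, V_g ∝ 1/f ∝ 1/sin φ.
V₂ = V₁ · sin φ₁ / sin φ₂ = 41.0 × sin 51° / sin 74°
V₂ = 41.0 × 0.7771/0.9613 = 33.1 m s⁻¹

33.1 m s⁻¹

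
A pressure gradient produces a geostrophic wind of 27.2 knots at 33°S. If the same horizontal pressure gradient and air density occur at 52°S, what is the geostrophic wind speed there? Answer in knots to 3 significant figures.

18.8 knots

With the same pressure gradient and density, V_g ∝ 1/f ∝ 1/sin φ.
V₂ = V₁ · sin φ₁ / sin φ₂ = 27.2 × sin 33° / sin 52°
V₂ = 27.2 × 0.5446/0.7880 = 18.8 knots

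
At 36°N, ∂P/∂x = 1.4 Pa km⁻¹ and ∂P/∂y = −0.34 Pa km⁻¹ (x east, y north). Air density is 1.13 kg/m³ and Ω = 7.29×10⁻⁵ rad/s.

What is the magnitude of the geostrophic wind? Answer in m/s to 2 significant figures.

Coriolis parameter at 36°N:
f = 2Ω sin φ = 2 × 7.29×10⁻⁵ × sin 36° = 8.57×10⁻⁵ s⁻¹
Component geostrophic relations (x east, y north):
u_g = −(1/(fρ)) ∂P/∂y,  v_g = (1/(fρ)) ∂P/∂x
u_g = −(−0.34×10⁻³)/(8.57×10⁻⁵ × 1.13) = 3.51 m/s;  v_g = (1.4×10⁻³)/(8.57×10⁻⁵ × 1.13) = 14.5 m/s
|V_g| = √(u_g² + v_g²) = 14.9 m/s

15 m/s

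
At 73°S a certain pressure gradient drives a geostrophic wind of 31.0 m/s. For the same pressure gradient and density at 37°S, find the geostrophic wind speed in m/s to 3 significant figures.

With the same pressure gradient and density, V_g ∝ 1/f ∝ 1/sin φ.
V₂ = V₁ · sin φ₁ / sin φ₂ = 31.0 × sin 73° / sin 37°
V₂ = 31.0 × 0.9563/0.6018 = 49.3 m/s

49.3 m/s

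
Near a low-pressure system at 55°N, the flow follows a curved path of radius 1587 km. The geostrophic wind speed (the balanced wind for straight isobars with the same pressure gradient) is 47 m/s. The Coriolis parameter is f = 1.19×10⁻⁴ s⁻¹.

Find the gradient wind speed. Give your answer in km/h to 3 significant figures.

Around a low, centrifugal force acts outward with Coriolis, so pressure-gradient force balances both:
(1/ρ)|∂P/∂n| = fV + V²/R  →  V² + fR·V − fR·V_g = 0
With fR = 1.19×10⁻⁴ × 1587×10³ m = 189 m/s:
V = [−fR + √((fR)² + 4 fR V_g)]/2 = [−189 + √(189² + 4×189×47)]/2 = 39 m/s
Subgeostrophic (V < V_g = 47 m/s), as expected around a low.
Converting: 39 m/s × 3.6 = 140 km/h

140 km/h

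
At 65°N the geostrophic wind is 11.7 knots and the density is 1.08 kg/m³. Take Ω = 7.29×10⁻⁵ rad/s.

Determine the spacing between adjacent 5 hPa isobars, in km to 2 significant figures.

Coriolis parameter at 65°N:
f = 2Ω sin φ = 2 × 7.29×10⁻⁵ × sin 65° = 1.32×10⁻⁴ s⁻¹
Wind speed in SI: 11.7 knots = 6.02 m/s
Geostrophic balance rearranged: |∂P/∂n| = f ρ V_g
|∂P/∂n| = 1.32×10⁻⁴ × 1.08 × 6.02 = 8.59×10⁻⁴ Pa/m
Isobar spacing: Δn = ΔP/|∂P/∂n| = 500 Pa / 8.59×10⁻⁴ Pa/m = 582089 m ≈ 580 km

580 km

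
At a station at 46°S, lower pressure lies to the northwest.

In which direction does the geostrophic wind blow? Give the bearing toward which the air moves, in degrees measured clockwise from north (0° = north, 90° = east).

225°

The pressure-gradient force points toward the northwest (bearing 315°).
Geostrophic balance: in the Southern Hemisphere the Coriolis force deflects motion to the left, so the geostrophic wind blows 90° to the left of the pressure-gradient force (low pressure on the right).
Rotating 315° by 90° counterclockwise gives 225° — the wind blows toward the southwest.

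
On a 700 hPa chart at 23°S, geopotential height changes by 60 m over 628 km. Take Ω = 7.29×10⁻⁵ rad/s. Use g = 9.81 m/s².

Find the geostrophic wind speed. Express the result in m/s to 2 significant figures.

Coriolis parameter at 23°S:
f = 2Ω sin φ = 2 × 7.29×10⁻⁵ × sin 23° = 5.70×10⁻⁵ s⁻¹
Height gradient: |∂Z/∂n| = 60 m / 628000 m = 9.55×10⁻⁵
On a pressure surface, geostrophic balance gives V_g = (g/f)|∂Z/∂n|:
V_g = 9.81 × 9.55×10⁻⁵ / 5.70×10⁻⁵ = 16.5 m/s

16 m/s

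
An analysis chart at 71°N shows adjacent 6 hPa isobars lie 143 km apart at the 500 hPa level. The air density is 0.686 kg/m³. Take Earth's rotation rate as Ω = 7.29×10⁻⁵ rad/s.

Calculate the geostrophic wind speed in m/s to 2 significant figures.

44 m/s

Coriolis parameter at 71°N:
f = 2Ω sin φ = 2 × 7.29×10⁻⁵ × sin 71° = 1.38×10⁻⁴ s⁻¹
Pressure gradient: |∂P/∂n| = 600 Pa / 143000 m = 4.20×10⁻³ Pa/m
Geostrophic balance (pressure-gradient force = Coriolis force):
V_g = (1/(fρ)) |∂P/∂n| = 4.20×10⁻³ / (1.38×10⁻⁴ × 0.686) = 44.4 m/s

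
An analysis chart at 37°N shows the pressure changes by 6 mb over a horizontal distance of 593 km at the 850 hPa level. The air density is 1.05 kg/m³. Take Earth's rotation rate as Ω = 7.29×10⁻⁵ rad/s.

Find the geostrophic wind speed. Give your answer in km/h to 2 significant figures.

Coriolis parameter at 37°N:
f = 2Ω sin φ = 2 × 7.29×10⁻⁵ × sin 37° = 8.77×10⁻⁵ s⁻¹
Pressure gradient: |∂P/∂n| = 600 Pa / 593000 m = 1.01×10⁻³ Pa/m
Geostrophic balance (pressure-gradient force = Coriolis force):
V_g = (1/(fρ)) |∂P/∂n| = 1.01×10⁻³ / (8.77×10⁻⁵ × 1.05) = 11.0 m/s
Converting: 11.0 m/s × 3.6 = 40 km/h

40 km/h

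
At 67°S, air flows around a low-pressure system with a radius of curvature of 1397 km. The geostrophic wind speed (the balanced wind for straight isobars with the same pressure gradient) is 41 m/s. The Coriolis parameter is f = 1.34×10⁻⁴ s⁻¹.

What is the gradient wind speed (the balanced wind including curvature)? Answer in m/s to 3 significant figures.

Around a low, centrifugal force acts outward with Coriolis, so pressure-gradient force balances both:
(1/ρ)|∂P/∂n| = fV + V²/R  →  V² + fR·V − fR·V_g = 0
With fR = 1.34×10⁻⁴ × 1397×10³ m = 187 m/s:
V = [−fR + √((fR)² + 4 fR V_g)]/2 = [−187 + √(187² + 4×187×41)]/2 = 34.6 m/s
Subgeostrophic (V < V_g = 41 m/s), as expected around a low.

34.6 m/s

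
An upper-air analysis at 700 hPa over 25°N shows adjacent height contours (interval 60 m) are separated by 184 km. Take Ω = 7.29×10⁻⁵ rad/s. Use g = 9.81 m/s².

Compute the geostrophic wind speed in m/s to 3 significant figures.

51.9 m/s

Coriolis parameter at 25°N:
f = 2Ω sin φ = 2 × 7.29×10⁻⁵ × sin 25° = 6.16×10⁻⁵ s⁻¹
Height gradient: |∂Z/∂n| = 60 m / 184000 m = 3.26×10⁻⁴
On a pressure surface, geostrophic balance gives V_g = (g/f)|∂Z/∂n|:
V_g = 9.81 × 3.26×10⁻⁴ / 6.16×10⁻⁵ = 51.9 m/s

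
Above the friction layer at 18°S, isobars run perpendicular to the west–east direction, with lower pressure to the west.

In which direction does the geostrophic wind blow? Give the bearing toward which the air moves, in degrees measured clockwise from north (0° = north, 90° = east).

180°

The pressure-gradient force points toward the west (bearing 270°).
Geostrophic balance: in the Southern Hemisphere the Coriolis force deflects motion to the left, so the geostrophic wind blows 90° to the left of the pressure-gradient force (low pressure on the right).
Rotating 270° by 90° counterclockwise gives 180° — the wind blows toward the south.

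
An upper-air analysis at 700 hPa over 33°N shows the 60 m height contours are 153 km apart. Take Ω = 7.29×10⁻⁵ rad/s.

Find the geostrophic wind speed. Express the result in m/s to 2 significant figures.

48 m/s

Coriolis parameter at 33°N:
f = 2Ω sin φ = 2 × 7.29×10⁻⁵ × sin 33° = 7.94×10⁻⁵ s⁻¹
Height gradient: |∂Z/∂n| = 60 m / 153000 m = 3.92×10⁻⁴
On a pressure surface, geostrophic balance gives V_g = (g/f)|∂Z/∂n|:
V_g = 9.81 × 3.92×10⁻⁴ / 7.94×10⁻⁵ = 48.4 m/s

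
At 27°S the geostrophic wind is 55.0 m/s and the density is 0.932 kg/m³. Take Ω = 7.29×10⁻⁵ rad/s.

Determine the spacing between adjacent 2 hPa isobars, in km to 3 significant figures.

58.9 km

Coriolis parameter at 27°S:
f = 2Ω sin φ = 2 × 7.29×10⁻⁵ × sin 27° = 6.62×10⁻⁵ s⁻¹
Geostrophic balance rearranged: |∂P/∂n| = f ρ V_g
|∂P/∂n| = 6.62×10⁻⁵ × 0.932 × 55.0 = 3.39×10⁻³ Pa/m
Isobar spacing: Δn = ΔP/|∂P/∂n| = 200 Pa / 3.39×10⁻³ Pa/m = 58945 m ≈ 58.9 km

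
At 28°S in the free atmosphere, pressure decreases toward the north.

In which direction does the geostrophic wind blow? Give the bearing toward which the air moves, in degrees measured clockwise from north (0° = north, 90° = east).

270°

The pressure-gradient force points toward the north (bearing 000°).
Geostrophic balance: in the Southern Hemisphere the Coriolis force deflects motion to the left, so the geostrophic wind blows 90° to the left of the pressure-gradient force (low pressure on the right).
Rotating 000° by 90° counterclockwise gives 270° — the wind blows toward the west.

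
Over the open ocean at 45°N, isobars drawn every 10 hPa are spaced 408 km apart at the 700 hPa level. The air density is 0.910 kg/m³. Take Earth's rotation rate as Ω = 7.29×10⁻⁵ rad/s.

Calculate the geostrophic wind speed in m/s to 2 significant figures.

Coriolis parameter at 45°N:
f = 2Ω sin φ = 2 × 7.29×10⁻⁵ × sin 45° = 1.03×10⁻⁴ s⁻¹
Pressure gradient: |∂P/∂n| = 1000 Pa / 408000 m = 2.45×10⁻³ Pa/m
Geostrophic balance (pressure-gradient force = Coriolis force):
V_g = (1/(fρ)) |∂P/∂n| = 2.45×10⁻³ / (1.03×10⁻⁴ × 0.910) = 26.1 m/s

26 m/s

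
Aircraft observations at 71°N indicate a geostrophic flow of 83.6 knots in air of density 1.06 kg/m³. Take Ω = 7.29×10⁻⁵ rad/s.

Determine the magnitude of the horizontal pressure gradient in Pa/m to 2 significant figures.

6.3×10⁻³ Pa/m

Coriolis parameter at 71°N:
f = 2Ω sin φ = 2 × 7.29×10⁻⁵ × sin 71° = 1.38×10⁻⁴ s⁻¹
Wind speed in SI: 83.6 knots = 43.0 m/s
Geostrophic balance rearranged: |∂P/∂n| = f ρ V_g
|∂P/∂n| = 1.38×10⁻⁴ × 1.06 × 43.0 = 6.28×10⁻³ Pa/m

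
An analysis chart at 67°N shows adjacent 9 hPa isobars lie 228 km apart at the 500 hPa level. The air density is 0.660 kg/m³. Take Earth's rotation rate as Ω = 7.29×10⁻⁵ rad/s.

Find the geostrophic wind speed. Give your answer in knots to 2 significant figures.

87 knots

Coriolis parameter at 67°N:
f = 2Ω sin φ = 2 × 7.29×10⁻⁵ × sin 67° = 1.34×10⁻⁴ s⁻¹
Pressure gradient: |∂P/∂n| = 900 Pa / 228000 m = 3.95×10⁻³ Pa/m
Geostrophic balance (pressure-gradient force = Coriolis force):
V_g = (1/(fρ)) |∂P/∂n| = 3.95×10⁻³ / (1.34×10⁻⁴ × 0.660) = 44.6 m/s
Converting: 44.6 m/s × 1.944 = 87 knots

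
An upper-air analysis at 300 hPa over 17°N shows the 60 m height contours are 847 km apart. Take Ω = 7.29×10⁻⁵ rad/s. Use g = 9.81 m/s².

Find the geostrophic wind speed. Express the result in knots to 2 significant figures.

Coriolis parameter at 17°N:
f = 2Ω sin φ = 2 × 7.29×10⁻⁵ × sin 17° = 4.26×10⁻⁵ s⁻¹
Height gradient: |∂Z/∂n| = 60 m / 847000 m = 7.08×10⁻⁵
On a pressure surface, geostrophic balance gives V_g = (g/f)|∂Z/∂n|:
V_g = 9.81 × 7.08×10⁻⁵ / 4.26×10⁻⁵ = 16.3 m/s
Converting: 16.3 m/s × 1.944 = 32 knots

32 knots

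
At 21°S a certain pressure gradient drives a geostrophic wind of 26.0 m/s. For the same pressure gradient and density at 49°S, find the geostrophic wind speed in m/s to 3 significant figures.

12.3 m/s

With the same pressure gradient and density, V_g ∝ 1/f ∝ 1/sin φ.
V₂ = V₁ · sin φ₁ / sin φ₂ = 26.0 × sin 21° / sin 49°
V₂ = 26.0 × 0.3584/0.7547 = 12.3 m/s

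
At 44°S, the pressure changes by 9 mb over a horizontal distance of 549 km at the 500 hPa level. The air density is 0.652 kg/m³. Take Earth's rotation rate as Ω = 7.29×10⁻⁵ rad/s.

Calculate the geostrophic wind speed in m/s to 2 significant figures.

Coriolis parameter at 44°S:
f = 2Ω sin φ = 2 × 7.29×10⁻⁵ × sin 44° = 1.01×10⁻⁴ s⁻¹
Pressure gradient: |∂P/∂n| = 900 Pa / 549000 m = 1.64×10⁻³ Pa/m
Geostrophic balance (pressure-gradient force = Coriolis force):
V_g = (1/(fρ)) |∂P/∂n| = 1.64×10⁻³ / (1.01×10⁻⁴ × 0.652) = 24.8 m/s

25 m/s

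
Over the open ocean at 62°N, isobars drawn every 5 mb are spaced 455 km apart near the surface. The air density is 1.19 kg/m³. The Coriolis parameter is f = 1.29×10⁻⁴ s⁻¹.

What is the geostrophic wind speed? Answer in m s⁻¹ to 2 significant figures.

Pressure gradient: |∂P/∂n| = 500 Pa / 455000 m = 1.10×10⁻³ Pa/m
Geostrophic balance (pressure-gradient force = Coriolis force):
V_g = (1/(fρ)) |∂P/∂n| = 1.10×10⁻³ / (1.29×10⁻⁴ × 1.19) = 7.16 m/s

7.2 m s⁻¹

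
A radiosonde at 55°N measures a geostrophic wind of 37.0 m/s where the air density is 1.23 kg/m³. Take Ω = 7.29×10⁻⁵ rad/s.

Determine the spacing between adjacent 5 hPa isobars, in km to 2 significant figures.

92 km

Coriolis parameter at 55°N:
f = 2Ω sin φ = 2 × 7.29×10⁻⁵ × sin 55° = 1.19×10⁻⁴ s⁻¹
Geostrophic balance rearranged: |∂P/∂n| = f ρ V_g
|∂P/∂n| = 1.19×10⁻⁴ × 1.23 × 37.0 = 5.44×10⁻³ Pa/m
Isobar spacing: Δn = ΔP/|∂P/∂n| = 500 Pa / 5.44×10⁻³ Pa/m = 91990 m ≈ 92 km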